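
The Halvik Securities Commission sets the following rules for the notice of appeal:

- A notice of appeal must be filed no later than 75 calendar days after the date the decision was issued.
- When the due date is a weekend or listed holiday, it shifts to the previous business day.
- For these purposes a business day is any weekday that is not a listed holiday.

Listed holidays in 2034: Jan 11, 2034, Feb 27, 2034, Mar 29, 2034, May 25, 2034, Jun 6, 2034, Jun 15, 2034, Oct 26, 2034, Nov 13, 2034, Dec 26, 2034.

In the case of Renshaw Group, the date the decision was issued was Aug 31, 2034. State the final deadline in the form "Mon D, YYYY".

75 calendar days after Aug 31, 2034 is Nov 14, 2034.
Nov 14, 2034 (Tuesday) is already a business day.
Final deadline: Nov 14, 2034.

Nov 14, 2034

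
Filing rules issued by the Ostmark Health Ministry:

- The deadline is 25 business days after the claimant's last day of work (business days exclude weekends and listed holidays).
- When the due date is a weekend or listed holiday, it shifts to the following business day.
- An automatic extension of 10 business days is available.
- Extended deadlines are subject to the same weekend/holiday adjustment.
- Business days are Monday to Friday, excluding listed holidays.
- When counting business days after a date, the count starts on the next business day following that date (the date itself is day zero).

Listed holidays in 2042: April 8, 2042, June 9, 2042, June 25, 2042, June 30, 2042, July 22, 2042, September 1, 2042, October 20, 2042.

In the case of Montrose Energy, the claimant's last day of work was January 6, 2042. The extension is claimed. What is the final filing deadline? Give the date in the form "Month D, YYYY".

25 business days after January 6, 2042, excluding weekends and holidays, is February 10, 2042.
Since February 10, 2042 is a Monday and not a holiday, the date is unchanged.
Counting 10 further business days from February 10, 2042 reaches February 24, 2042.
February 24, 2042 falls on a Monday, which is a business day, so no adjustment is needed.
The final due date is February 24, 2042.

February 24, 2042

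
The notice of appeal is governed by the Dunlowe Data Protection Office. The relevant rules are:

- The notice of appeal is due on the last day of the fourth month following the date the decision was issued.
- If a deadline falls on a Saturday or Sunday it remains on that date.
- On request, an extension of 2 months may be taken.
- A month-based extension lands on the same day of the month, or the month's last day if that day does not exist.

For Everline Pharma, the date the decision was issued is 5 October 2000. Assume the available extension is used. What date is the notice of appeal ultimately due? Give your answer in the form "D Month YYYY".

28 April 2001

The fourth month after 5 October 2000 is February 2001, whose last day is 28 February 2001.
28 February 2001 falls on a Wednesday. The rules make no weekend/holiday allowance, so it remains 28 February 2001.
Add 2 months to 28 February 2001: 28 April 2001.
28 April 2001 is a Saturday; no weekend or holiday adjustment applies.
Final deadline: 28 April 2001.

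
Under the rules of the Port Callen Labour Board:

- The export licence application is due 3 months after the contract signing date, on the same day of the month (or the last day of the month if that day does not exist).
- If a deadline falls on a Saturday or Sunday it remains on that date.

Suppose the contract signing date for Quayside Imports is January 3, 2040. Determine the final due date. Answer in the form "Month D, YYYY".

Moving 3 months forward from January 3, 2040 on the corresponding day gives April 3, 2040.
April 3, 2040 falls on a Tuesday. The rules make no weekend/holiday allowance, so it remains April 3, 2040.
Deadline: April 3, 2040.

April 3, 2040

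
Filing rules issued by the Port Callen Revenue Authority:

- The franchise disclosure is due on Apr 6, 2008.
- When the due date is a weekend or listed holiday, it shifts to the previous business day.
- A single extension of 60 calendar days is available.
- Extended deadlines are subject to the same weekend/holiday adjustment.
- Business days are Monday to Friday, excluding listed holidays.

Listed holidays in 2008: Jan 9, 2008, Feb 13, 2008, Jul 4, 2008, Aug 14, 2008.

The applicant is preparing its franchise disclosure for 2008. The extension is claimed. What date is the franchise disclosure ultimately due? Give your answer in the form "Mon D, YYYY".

Jun 3, 2008

The stated deadline is Apr 6, 2008.
Apr 6, 2008 falls on a Sunday. Rolling to the preceding business day gives Apr 4, 2008, a Friday.
The 60-calendar-day extension moves the deadline from Apr 4, 2008 to Jun 3, 2008.
Jun 3, 2008 (Tuesday) is already a business day.
The final due date is Jun 3, 2008.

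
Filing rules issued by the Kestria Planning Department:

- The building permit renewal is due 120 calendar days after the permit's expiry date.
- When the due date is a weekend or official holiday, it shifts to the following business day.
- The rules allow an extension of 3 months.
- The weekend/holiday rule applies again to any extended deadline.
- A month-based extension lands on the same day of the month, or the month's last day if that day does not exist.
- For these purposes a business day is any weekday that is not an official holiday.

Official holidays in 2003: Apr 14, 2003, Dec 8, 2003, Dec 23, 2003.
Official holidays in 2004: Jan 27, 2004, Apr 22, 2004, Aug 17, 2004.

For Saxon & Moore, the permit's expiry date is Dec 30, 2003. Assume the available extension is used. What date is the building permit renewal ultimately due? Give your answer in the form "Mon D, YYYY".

Trigger date Dec 30, 2003 + 120 calendar days = Apr 28, 2004.
Apr 28, 2004 (Wednesday) is already a business day.
Add 3 months to Apr 28, 2004: Jul 28, 2004.
Jul 28, 2004 is a Wednesday and not a listed holiday, so it stands.
The final due date is Jul 28, 2004.

Jul 28, 2004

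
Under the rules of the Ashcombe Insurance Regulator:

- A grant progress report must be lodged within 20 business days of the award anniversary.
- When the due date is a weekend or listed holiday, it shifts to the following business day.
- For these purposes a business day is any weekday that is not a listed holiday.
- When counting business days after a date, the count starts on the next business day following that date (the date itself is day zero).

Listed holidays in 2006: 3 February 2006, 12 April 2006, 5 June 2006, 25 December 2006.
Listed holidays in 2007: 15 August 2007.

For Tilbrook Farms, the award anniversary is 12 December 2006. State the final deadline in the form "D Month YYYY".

Counting 20 business days after 12 December 2006 (skipping weekends and listed holidays) reaches 10 January 2007.
Since 10 January 2007 is a Wednesday and not a holiday, the date is unchanged.
So the filing is due 10 January 2007.

10 January 2007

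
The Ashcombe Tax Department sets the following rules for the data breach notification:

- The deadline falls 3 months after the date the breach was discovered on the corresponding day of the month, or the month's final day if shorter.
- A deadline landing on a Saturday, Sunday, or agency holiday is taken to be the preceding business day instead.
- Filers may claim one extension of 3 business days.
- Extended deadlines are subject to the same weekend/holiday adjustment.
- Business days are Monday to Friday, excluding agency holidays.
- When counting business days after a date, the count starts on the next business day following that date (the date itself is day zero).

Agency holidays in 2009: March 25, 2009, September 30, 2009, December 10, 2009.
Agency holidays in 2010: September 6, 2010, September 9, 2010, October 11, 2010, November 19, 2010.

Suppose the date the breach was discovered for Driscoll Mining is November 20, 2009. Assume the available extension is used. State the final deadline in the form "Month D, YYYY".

Moving 3 months forward from November 20, 2009 on the corresponding day gives February 20, 2010.
February 20, 2010 is a Saturday; the preceding business day is February 19, 2010 (Friday).
The 3-business-day extension runs from February 19, 2010 to February 24, 2010.
February 24, 2010 falls on a Wednesday, which is a business day, so no adjustment is needed.
So the filing is due February 24, 2010.

February 24, 2010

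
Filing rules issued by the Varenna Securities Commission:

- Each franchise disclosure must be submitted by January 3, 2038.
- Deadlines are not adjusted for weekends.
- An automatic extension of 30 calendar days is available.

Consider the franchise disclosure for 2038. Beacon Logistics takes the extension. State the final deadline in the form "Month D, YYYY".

The stated deadline is January 3, 2038.
January 3, 2038 is a Sunday; no weekend or holiday adjustment applies.
Add the 30 calendar-day extension to January 3, 2038: February 2, 2038.
February 2, 2038 is a Tuesday; no weekend or holiday adjustment applies.
So the filing is due February 2, 2038.

February 2, 2038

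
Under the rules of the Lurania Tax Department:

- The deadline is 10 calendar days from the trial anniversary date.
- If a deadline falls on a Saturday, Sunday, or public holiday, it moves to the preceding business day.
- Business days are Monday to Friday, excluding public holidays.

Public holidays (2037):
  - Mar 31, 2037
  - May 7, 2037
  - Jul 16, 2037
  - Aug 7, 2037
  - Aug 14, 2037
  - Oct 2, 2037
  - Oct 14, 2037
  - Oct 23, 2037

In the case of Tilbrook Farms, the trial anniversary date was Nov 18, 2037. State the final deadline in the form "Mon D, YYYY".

10 calendar days after Nov 18, 2037 is Nov 28, 2037.
Nov 28, 2037 falls on a Saturday. Rolling to the preceding business day gives Nov 27, 2037, a Friday.
Deadline: Nov 27, 2037.

Nov 27, 2037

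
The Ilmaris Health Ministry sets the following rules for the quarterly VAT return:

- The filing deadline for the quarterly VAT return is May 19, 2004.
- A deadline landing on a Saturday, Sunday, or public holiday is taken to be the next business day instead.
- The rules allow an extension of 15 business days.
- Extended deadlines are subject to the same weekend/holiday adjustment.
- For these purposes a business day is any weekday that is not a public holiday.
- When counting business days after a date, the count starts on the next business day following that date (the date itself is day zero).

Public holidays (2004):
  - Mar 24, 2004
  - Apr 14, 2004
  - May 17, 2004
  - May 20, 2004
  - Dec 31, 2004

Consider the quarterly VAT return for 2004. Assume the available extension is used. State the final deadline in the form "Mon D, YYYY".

Jun 10, 2004

The statutory due date is May 19, 2004.
May 19, 2004 is a Wednesday and not a listed holiday, so it stands.
The 15-business-day extension runs from May 19, 2004 to Jun 10, 2004.
Since Jun 10, 2004 is a Thursday and not a holiday, the date is unchanged.
So the filing is due Jun 10, 2004.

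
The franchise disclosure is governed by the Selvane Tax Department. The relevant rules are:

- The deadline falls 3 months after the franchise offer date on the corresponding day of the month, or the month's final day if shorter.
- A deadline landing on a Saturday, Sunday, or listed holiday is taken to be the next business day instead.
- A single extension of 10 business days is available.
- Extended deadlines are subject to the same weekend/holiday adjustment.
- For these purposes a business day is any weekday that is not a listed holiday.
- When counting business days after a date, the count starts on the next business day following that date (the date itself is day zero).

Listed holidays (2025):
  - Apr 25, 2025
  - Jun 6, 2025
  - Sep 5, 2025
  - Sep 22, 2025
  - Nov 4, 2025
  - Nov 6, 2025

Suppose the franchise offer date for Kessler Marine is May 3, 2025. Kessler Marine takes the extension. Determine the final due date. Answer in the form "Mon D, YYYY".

Aug 18, 2025

Moving 3 months forward from May 3, 2025 on the corresponding day gives Aug 3, 2025.
Aug 3, 2025 falls on a Sunday. Rolling to the next business day gives Aug 4, 2025, a Monday.
The 10-business-day extension runs from Aug 4, 2025 to Aug 18, 2025.
Aug 18, 2025 falls on a Monday, which is a business day, so no adjustment is needed.
So the filing is due Aug 18, 2025.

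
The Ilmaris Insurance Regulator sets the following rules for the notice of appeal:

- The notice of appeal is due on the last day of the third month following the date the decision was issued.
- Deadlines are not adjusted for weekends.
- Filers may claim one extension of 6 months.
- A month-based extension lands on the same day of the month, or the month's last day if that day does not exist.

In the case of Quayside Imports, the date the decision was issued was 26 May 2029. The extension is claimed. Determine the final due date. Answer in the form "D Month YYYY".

3 months after 26 May 2029 is August 2029; that month ends on 31 August 2029.
31 August 2029 is a Friday; no weekend or holiday adjustment applies.
The 6 months extension carries 31 August 2029 to 28 February 2030 (day 31 does not exist in February, so the month's last day is used).
No adjustment is made for weekends or holidays, so 28 February 2030 stands.
The final due date is 28 February 2030.

28 February 2030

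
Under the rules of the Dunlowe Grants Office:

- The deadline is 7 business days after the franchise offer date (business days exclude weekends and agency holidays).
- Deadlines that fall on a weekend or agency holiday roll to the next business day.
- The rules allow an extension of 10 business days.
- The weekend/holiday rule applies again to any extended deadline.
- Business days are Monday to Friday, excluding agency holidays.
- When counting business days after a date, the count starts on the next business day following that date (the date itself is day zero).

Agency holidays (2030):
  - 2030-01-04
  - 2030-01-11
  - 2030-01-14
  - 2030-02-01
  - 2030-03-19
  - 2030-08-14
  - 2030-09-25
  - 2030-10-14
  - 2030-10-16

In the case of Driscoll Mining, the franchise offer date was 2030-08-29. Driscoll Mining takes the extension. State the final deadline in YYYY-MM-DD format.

7 business days after 2030-08-29, excluding weekends and holidays, is 2030-09-09.
2030-09-09 is a Monday and not a listed holiday, so it stands.
Counting 10 further business days from 2030-09-09 reaches 2030-09-23.
Since 2030-09-23 is a Monday and not a holiday, the date is unchanged.
Final deadline: 2030-09-23.

2030-09-23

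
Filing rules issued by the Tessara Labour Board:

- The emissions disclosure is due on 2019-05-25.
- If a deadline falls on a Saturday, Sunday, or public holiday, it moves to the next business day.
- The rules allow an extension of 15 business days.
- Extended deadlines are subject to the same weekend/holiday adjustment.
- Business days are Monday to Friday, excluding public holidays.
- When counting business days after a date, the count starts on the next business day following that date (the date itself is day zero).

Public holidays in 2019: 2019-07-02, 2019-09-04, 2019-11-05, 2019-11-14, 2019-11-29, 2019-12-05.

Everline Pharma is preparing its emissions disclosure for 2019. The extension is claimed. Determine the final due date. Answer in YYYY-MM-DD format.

The statutory due date is 2019-05-25.
2019-05-25 is a Saturday, so it moves to the next business day, 2019-05-27 (Monday).
The 15-business-day extension runs from 2019-05-27 to 2019-06-17.
2019-06-17 falls on a Monday, which is a business day, so no adjustment is needed.
Deadline: 2019-06-17.

2019-06-17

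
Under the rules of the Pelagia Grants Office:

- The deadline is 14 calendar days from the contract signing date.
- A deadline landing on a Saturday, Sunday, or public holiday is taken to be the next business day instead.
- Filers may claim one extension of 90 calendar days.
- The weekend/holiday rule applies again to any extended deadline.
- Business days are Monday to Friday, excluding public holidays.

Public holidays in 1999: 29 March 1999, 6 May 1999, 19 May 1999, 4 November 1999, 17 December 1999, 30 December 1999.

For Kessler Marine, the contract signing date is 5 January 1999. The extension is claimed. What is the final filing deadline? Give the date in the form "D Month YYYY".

19 April 1999

Adding 14 calendar days to 5 January 1999 gives 19 January 1999.
19 January 1999 is a Tuesday and not a listed holiday, so it stands.
The 90-calendar-day extension moves the deadline from 19 January 1999 to 19 April 1999.
Since 19 April 1999 is a Monday and not a holiday, the date is unchanged.
Final deadline: 19 April 1999.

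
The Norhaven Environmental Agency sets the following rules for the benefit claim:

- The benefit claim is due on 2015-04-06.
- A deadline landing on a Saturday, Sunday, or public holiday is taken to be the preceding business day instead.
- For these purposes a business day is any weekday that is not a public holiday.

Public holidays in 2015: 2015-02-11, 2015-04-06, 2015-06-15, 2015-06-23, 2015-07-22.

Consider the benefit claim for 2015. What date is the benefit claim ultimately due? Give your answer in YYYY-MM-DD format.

2015-04-03

The stated deadline is 2015-04-06.
Because 2015-04-06 is a listed holiday, the deadline becomes 2015-04-03 (Friday).
Deadline: 2015-04-03.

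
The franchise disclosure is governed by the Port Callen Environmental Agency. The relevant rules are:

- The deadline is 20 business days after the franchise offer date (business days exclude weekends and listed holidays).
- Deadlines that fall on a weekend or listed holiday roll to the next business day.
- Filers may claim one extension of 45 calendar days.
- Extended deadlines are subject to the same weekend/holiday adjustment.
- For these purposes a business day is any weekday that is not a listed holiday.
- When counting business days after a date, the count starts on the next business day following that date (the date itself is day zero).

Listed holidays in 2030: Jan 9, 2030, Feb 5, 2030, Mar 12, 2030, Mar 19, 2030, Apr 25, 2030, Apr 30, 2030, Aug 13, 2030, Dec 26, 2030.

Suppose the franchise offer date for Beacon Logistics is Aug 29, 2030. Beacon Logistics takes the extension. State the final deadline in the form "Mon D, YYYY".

Counting 20 business days after Aug 29, 2030 (skipping weekends and listed holidays) reaches Sep 26, 2030.
Sep 26, 2030 (Thursday) is already a business day.
Add the 45 calendar-day extension to Sep 26, 2030: Nov 10, 2030.
Because Nov 10, 2030 is a Sunday, the deadline becomes Nov 11, 2030 (Monday).
Deadline: Nov 11, 2030.

Nov 11, 2030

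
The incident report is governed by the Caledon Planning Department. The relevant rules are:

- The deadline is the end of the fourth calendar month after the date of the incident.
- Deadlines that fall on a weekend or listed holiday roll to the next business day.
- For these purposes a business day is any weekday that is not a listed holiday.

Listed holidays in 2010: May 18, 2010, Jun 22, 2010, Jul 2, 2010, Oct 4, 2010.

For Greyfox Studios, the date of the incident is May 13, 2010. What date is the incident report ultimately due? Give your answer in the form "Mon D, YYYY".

4 months after May 13, 2010 falls in September 2010; the last day of that month is Sep 30, 2010.
Sep 30, 2010 falls on a Thursday, which is a business day, so no adjustment is needed.
Deadline: Sep 30, 2010.

Sep 30, 2010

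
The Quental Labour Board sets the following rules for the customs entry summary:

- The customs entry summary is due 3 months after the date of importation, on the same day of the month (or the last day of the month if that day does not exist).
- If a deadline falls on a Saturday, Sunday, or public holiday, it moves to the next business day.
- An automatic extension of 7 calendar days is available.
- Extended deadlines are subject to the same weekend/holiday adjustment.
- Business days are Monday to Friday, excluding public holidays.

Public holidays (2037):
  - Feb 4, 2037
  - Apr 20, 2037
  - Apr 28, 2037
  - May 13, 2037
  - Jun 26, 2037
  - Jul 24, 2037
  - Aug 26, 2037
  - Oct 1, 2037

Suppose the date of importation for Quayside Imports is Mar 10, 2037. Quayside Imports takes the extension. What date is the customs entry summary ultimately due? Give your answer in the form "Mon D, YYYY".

Moving 3 months forward from Mar 10, 2037 on the corresponding day gives Jun 10, 2037.
Jun 10, 2037 falls on a Wednesday, which is a business day, so no adjustment is needed.
Add the 7 calendar-day extension to Jun 10, 2037: Jun 17, 2037.
Jun 17, 2037 falls on a Wednesday, which is a business day, so no adjustment is needed.
The final due date is Jun 17, 2037.

Jun 17, 2037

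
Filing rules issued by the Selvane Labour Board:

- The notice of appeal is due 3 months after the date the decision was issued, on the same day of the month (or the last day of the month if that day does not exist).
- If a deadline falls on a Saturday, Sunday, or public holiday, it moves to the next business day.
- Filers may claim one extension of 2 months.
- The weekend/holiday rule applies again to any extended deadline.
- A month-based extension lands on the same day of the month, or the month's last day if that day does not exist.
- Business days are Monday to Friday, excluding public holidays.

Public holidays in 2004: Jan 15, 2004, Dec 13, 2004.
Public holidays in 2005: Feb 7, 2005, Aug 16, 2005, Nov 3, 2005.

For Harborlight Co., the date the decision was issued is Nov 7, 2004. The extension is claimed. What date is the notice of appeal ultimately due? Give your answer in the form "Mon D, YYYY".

Apr 8, 2005

3 months after Nov 7, 2004, on the same day of the month, is Feb 7, 2005.
Feb 7, 2005 is a listed holiday; the next business day is Feb 8, 2005 (Tuesday).
The 2 months extension carries Feb 8, 2005 to Apr 8, 2005.
Apr 8, 2005 (Friday) is already a business day.
The final due date is Apr 8, 2005.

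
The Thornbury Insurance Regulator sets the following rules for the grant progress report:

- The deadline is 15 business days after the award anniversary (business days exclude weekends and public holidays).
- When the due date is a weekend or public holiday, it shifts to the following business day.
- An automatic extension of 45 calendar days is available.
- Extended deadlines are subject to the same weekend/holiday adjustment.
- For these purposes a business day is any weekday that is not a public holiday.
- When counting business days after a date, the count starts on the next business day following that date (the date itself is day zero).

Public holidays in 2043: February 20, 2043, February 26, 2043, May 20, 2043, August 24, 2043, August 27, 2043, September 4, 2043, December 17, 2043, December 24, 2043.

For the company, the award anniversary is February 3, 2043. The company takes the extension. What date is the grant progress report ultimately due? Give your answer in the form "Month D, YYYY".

April 13, 2043

15 business days after February 3, 2043, excluding weekends and holidays, is February 25, 2043.
February 25, 2043 (Wednesday) is already a business day.
Applying the 45-calendar-day extension: February 25, 2043 + 45 days = April 11, 2043.
April 11, 2043 is a Saturday, so it moves to the next business day, April 13, 2043 (Monday).
The final due date is April 13, 2043.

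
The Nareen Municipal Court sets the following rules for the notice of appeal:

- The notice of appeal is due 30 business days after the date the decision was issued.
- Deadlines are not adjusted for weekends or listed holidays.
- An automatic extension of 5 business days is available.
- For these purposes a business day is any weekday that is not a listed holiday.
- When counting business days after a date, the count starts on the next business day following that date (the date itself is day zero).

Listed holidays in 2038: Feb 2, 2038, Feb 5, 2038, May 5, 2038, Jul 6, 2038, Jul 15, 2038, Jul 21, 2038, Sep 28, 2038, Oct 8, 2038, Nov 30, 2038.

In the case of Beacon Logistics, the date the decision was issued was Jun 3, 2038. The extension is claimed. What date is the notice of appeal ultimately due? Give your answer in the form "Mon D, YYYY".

Jul 27, 2038

Starting the day after Jun 3, 2038 and counting 30 business days lands on Jul 19, 2038.
Jul 19, 2038 falls on a Monday. The rules make no weekend/holiday allowance, so it remains Jul 19, 2038.
Applying the 5-business-day extension: 5 business days after Jul 19, 2038 is Jul 27, 2038.
Jul 27, 2038 falls on a Tuesday. The rules make no weekend/holiday allowance, so it remains Jul 27, 2038.
The final due date is Jul 27, 2038.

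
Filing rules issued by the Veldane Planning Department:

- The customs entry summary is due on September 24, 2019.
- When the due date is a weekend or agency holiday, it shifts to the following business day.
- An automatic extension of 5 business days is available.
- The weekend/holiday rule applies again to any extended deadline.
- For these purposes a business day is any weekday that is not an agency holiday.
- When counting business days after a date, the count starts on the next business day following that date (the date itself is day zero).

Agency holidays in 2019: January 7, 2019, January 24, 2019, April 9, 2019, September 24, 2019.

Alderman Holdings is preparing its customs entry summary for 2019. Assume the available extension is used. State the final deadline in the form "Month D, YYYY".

October 2, 2019

The stated deadline is September 24, 2019.
September 24, 2019 is a listed holiday, so it moves to the next business day, September 25, 2019 (Wednesday).
Counting 5 further business days from September 25, 2019 reaches October 2, 2019.
October 2, 2019 falls on a Wednesday, which is a business day, so no adjustment is needed.
The final due date is October 2, 2019.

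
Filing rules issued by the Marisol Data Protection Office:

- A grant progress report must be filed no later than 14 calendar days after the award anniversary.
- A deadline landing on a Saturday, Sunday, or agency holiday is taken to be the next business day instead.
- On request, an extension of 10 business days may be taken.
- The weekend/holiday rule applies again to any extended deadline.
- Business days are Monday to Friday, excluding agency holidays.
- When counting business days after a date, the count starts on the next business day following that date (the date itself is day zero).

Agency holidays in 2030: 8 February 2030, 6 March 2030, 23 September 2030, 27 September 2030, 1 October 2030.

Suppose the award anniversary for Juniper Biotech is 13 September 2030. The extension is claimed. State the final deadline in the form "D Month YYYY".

14 calendar days after 13 September 2030 is 27 September 2030.
27 September 2030 falls on a listed holiday. Rolling to the next business day gives 30 September 2030, a Monday.
Counting 10 further business days from 30 September 2030 reaches 15 October 2030.
15 October 2030 falls on a Tuesday, which is a business day, so no adjustment is needed.
Deadline: 15 October 2030.

15 October 2030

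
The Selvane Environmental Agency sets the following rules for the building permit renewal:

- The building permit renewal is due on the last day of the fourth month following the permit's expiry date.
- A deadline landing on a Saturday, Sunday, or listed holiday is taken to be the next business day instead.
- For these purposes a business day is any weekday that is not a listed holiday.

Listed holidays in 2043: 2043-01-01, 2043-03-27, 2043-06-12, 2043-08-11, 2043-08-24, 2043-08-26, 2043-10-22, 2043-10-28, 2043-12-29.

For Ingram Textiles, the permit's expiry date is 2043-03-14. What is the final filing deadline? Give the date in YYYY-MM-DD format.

2043-07-31

4 months after 2043-03-14 falls in July 2043; the last day of that month is 2043-07-31.
2043-07-31 is a Friday and not a listed holiday, so it stands.
The final due date is 2043-07-31.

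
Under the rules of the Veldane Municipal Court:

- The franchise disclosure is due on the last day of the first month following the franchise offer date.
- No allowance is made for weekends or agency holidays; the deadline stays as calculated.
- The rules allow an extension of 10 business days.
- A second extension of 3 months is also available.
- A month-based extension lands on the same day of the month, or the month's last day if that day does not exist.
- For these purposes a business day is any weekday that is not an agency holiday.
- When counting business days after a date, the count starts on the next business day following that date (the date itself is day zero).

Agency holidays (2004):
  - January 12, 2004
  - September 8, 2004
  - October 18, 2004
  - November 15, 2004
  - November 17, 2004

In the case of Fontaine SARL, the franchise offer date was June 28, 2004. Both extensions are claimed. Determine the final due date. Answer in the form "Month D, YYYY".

1 month after June 28, 2004 is July 2004; that month ends on July 31, 2004.
July 31, 2004 is a Saturday; no weekend or holiday adjustment applies.
Applying the 10-business-day extension: 10 business days after July 31, 2004 is August 13, 2004.
August 13, 2004 falls on a Friday. The rules make no weekend/holiday allowance, so it remains August 13, 2004.
The 3 months extension carries August 13, 2004 to November 13, 2004.
November 13, 2004 falls on a Saturday. The rules make no weekend/holiday allowance, so it remains November 13, 2004.
The final due date is November 13, 2004.

November 13, 2004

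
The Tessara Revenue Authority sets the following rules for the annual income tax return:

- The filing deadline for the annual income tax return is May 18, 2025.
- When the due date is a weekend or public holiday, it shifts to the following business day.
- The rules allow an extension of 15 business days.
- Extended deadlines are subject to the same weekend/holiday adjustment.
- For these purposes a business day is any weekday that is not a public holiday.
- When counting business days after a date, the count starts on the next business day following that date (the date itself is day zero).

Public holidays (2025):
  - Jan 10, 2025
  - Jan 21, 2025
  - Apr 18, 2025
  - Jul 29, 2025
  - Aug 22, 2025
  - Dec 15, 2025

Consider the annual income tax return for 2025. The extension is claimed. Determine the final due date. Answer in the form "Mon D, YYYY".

Jun 9, 2025

The statutory due date is May 18, 2025.
May 18, 2025 falls on a Sunday. Rolling to the next business day gives May 19, 2025, a Monday.
Applying the 15-business-day extension: 15 business days after May 19, 2025 is Jun 9, 2025.
Jun 9, 2025 falls on a Monday, which is a business day, so no adjustment is needed.
So the filing is due Jun 9, 2025.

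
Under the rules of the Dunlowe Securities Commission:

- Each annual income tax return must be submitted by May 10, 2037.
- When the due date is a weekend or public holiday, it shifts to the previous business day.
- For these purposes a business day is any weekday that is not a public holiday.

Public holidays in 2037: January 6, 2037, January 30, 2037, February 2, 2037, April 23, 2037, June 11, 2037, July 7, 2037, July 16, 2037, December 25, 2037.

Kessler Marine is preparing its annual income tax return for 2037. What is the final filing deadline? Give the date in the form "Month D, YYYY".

Start from the fixed due date, May 10, 2037.
May 10, 2037 falls on a Sunday. Rolling to the preceding business day gives May 8, 2037, a Friday.
The final due date is May 8, 2037.

May 8, 2037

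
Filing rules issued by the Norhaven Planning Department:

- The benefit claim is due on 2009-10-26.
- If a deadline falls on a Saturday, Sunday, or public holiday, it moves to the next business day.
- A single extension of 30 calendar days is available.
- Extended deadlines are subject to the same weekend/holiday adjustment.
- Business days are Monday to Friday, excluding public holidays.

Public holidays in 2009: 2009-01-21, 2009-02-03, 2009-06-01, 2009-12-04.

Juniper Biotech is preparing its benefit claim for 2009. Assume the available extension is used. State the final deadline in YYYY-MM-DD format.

2009-11-25

The stated deadline is 2009-10-26.
Since 2009-10-26 is a Monday and not a holiday, the date is unchanged.
Applying the 30-calendar-day extension: 2009-10-26 + 30 days = 2009-11-25.
2009-11-25 is a Wednesday and not a listed holiday, so it stands.
Final deadline: 2009-11-25.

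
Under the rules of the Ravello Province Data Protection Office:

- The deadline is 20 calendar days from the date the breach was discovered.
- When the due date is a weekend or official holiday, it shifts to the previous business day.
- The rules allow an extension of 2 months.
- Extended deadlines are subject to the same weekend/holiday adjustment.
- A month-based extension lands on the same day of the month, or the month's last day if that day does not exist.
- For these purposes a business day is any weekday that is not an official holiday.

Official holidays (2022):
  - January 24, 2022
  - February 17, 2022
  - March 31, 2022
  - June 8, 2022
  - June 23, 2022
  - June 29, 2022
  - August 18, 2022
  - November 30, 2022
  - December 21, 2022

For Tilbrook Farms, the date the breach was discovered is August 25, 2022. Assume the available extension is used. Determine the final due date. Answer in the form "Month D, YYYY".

20 calendar days after August 25, 2022 is September 14, 2022.
September 14, 2022 falls on a Wednesday, which is a business day, so no adjustment is needed.
The 2 months extension carries September 14, 2022 to November 14, 2022.
Since November 14, 2022 is a Monday and not a holiday, the date is unchanged.
Final deadline: November 14, 2022.

November 14, 2022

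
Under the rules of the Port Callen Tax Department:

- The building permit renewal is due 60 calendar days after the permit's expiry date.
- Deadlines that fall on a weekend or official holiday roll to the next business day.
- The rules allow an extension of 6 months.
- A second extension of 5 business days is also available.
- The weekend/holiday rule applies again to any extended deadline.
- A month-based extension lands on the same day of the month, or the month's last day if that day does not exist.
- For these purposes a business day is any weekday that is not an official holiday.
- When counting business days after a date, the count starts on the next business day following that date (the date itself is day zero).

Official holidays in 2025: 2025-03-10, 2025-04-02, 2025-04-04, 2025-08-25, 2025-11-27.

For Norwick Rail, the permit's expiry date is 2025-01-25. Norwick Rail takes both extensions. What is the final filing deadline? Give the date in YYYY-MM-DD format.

2025-10-03

Adding 60 calendar days to 2025-01-25 gives 2025-03-26.
2025-03-26 (Wednesday) is already a business day.
The 6 months extension carries 2025-03-26 to 2025-09-26.
Since 2025-09-26 is a Friday and not a holiday, the date is unchanged.
The 5-business-day extension runs from 2025-09-26 to 2025-10-03.
2025-10-03 (Friday) is already a business day.
Deadline: 2025-10-03.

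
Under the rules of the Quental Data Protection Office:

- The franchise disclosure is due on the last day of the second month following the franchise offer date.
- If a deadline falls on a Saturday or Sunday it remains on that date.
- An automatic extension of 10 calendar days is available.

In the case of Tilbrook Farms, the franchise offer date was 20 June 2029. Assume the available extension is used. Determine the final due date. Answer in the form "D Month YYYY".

2 months after 20 June 2029 is August 2029; that month ends on 31 August 2029.
31 August 2029 falls on a Friday. The rules make no weekend/holiday allowance, so it remains 31 August 2029.
Add the 10 calendar-day extension to 31 August 2029: 10 September 2029.
10 September 2029 falls on a Monday. The rules make no weekend/holiday allowance, so it remains 10 September 2029.
The final due date is 10 September 2029.

10 September 2029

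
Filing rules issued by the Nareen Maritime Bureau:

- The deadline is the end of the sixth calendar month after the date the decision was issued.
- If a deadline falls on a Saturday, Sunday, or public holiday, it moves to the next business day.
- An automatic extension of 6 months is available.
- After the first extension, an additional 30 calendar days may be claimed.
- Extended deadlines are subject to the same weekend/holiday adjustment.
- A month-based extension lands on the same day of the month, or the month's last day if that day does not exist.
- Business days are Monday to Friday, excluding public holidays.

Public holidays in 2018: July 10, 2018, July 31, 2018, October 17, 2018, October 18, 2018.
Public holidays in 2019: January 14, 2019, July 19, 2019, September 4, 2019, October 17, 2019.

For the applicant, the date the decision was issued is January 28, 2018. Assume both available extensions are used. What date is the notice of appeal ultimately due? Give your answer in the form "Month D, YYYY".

March 4, 2019

The sixth month after January 28, 2018 is July 2018, whose last day is July 31, 2018.
July 31, 2018 is a listed holiday, so it moves to the next business day, August 1, 2018 (Wednesday).
Applying the 6 months extension: 6 months after August 1, 2018 is February 1, 2019.
February 1, 2019 is a Friday and not a listed holiday, so it stands.
The 30-calendar-day extension moves the deadline from February 1, 2019 to March 3, 2019.
March 3, 2019 is a Sunday, so it moves to the next business day, March 4, 2019 (Monday).
So the filing is due March 4, 2019.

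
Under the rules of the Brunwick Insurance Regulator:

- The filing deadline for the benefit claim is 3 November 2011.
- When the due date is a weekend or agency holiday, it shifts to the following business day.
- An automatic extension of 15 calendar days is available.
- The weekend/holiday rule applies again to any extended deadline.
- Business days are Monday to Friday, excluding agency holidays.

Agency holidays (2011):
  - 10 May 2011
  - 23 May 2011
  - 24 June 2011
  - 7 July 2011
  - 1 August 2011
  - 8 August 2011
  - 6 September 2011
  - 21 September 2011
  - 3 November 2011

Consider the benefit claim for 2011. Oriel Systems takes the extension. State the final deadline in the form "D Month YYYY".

Start from the fixed due date, 3 November 2011.
3 November 2011 is a listed holiday; the next business day is 4 November 2011 (Friday).
With the 15-day extension, 4 November 2011 becomes 19 November 2011.
Because 19 November 2011 is a Saturday, the deadline becomes 21 November 2011 (Monday).
Final deadline: 21 November 2011.

21 November 2011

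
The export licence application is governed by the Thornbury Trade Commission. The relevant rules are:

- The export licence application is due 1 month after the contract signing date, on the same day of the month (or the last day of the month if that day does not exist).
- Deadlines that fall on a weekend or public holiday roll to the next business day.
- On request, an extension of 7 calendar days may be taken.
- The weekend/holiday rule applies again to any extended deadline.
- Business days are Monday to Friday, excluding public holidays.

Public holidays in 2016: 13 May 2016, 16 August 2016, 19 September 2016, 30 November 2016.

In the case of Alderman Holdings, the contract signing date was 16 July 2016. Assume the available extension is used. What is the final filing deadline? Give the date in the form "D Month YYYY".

24 August 2016

1 month from 16 July 2016 is 16 August 2016.
16 August 2016 falls on a listed holiday. Rolling to the next business day gives 17 August 2016, a Wednesday.
Add the 7 calendar-day extension to 17 August 2016: 24 August 2016.
Since 24 August 2016 is a Wednesday and not a holiday, the date is unchanged.
The final due date is 24 August 2016.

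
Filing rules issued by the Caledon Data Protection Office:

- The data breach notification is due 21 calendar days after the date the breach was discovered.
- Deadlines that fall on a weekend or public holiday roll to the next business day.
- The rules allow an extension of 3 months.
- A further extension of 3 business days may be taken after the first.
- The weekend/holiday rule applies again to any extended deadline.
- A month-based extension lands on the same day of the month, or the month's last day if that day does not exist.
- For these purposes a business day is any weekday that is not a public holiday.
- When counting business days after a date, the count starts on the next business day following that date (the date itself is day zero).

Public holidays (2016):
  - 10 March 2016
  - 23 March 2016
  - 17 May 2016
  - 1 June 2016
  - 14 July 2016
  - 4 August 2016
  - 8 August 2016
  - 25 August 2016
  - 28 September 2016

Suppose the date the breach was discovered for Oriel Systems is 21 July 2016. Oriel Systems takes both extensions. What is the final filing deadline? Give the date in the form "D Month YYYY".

16 November 2016

From 21 July 2016, 21 calendar days later is 11 August 2016.
11 August 2016 falls on a Thursday, which is a business day, so no adjustment is needed.
Add 3 months to 11 August 2016: 11 November 2016.
11 November 2016 is a Friday and not a listed holiday, so it stands.
The 3-business-day extension runs from 11 November 2016 to 16 November 2016.
16 November 2016 falls on a Wednesday, which is a business day, so no adjustment is needed.
So the filing is due 16 November 2016.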